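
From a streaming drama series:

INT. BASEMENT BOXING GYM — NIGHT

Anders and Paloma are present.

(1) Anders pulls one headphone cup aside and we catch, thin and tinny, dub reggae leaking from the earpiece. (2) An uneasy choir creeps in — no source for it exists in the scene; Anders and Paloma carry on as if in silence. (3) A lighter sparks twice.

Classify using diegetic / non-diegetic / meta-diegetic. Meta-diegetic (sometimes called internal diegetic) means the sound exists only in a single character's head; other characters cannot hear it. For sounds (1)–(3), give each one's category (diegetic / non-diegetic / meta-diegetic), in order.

(1) it's leaking from a physical pair of headphones in the scene → diegetic.
(2) score with no on-screen or off-screen source; it exists for the audience alone → non-diegetic.
(3) a lighter is a real object/event in the scene's world → diegetic.

diegetic, non-diegetic, diegetic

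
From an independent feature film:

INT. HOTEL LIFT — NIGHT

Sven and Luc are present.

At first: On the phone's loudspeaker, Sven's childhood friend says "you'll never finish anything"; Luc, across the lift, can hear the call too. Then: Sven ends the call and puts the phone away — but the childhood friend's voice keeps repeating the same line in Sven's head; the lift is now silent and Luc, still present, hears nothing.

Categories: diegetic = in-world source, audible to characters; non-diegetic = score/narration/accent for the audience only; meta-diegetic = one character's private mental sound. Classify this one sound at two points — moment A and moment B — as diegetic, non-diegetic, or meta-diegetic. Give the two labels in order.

diegetic, meta-diegetic

Moment A: the loudspeaker is an in-world source; both Sven and Luc hear the call → diegetic.
Moment B: with the phone off, the voice continues only as Sven's private mental replay — Luc can't hear it → meta-diegetic.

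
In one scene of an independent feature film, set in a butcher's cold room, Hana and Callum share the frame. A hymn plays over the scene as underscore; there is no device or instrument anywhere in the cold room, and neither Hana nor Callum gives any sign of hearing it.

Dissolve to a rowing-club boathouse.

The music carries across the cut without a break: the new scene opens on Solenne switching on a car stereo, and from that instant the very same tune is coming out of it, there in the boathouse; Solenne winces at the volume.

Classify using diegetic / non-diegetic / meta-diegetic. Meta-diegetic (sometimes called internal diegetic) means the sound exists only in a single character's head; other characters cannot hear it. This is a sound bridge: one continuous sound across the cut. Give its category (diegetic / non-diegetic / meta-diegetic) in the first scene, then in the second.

Scene one: there's no in-world source anywhere and no character hears it — underscore for the audience only → non-diegetic.
Scene two: once Solenne turns on a car stereo, the music has a real source in the story world and Solenne reacts to it → diegetic.

non-diegetic, diegetic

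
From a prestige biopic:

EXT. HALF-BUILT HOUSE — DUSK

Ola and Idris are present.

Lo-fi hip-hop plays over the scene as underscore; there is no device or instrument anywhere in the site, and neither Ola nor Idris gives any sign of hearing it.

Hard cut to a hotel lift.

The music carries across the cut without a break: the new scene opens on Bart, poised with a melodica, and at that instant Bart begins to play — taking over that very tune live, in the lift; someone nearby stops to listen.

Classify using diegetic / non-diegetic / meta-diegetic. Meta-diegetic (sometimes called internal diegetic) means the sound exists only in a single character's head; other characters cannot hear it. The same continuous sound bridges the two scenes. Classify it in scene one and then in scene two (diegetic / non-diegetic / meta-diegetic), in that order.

non-diegetic, diegetic

Scene one: there's no in-world source anywhere and no character hears it — underscore for the audience only → non-diegetic.
Scene two: from the moment Bart starts playing, the tune is being performed on a melodica inside the story world and another character hears it → diegetic.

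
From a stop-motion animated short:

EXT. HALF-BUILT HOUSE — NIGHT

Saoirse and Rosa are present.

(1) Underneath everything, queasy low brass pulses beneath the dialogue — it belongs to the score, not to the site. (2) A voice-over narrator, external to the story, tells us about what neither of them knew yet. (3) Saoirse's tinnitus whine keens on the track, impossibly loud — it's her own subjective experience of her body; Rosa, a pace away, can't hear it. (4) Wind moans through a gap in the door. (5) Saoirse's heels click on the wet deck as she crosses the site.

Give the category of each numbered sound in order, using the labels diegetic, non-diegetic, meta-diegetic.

(1) nothing in the site produces it and the characters don't hear it — pure soundtrack → non-diegetic.
(2) external voice-over — not a character, not heard by anyone in the scene → non-diegetic.
(3) point-of-audition from inside Saoirse's body; not a sound in the room → meta-diegetic.
Sound (4): it's the actual ambient sound of the location, so diegetic.
Sound (5): it's the physical sound of Saoirse moving in the space, so diegetic.

non-diegetic, non-diegetic, meta-diegetic, diegetic, diegetic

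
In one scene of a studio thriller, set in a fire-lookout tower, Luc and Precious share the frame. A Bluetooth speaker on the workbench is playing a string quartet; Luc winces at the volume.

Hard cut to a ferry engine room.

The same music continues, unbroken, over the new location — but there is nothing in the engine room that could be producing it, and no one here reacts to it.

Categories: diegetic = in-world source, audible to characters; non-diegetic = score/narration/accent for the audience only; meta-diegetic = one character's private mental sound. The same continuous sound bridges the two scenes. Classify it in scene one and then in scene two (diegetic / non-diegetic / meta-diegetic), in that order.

diegetic, non-diegetic

Scene one: a Bluetooth speaker is an on-screen source and Luc reacts to it → diegetic.
Scene two: there is no source in the engine room and no one hears it — it's now underscore → non-diegetic.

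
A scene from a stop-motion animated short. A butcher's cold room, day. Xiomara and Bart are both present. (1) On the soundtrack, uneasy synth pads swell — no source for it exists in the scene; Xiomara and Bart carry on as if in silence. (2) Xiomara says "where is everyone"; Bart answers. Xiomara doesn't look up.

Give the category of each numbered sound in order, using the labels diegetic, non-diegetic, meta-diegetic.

non-diegetic, diegetic

Sound (1): nothing in the cold room produces it and the characters don't hear it — pure soundtrack, so non-diegetic.
Sound (2): Xiomara is a character speaking aloud in the scene, so diegetic.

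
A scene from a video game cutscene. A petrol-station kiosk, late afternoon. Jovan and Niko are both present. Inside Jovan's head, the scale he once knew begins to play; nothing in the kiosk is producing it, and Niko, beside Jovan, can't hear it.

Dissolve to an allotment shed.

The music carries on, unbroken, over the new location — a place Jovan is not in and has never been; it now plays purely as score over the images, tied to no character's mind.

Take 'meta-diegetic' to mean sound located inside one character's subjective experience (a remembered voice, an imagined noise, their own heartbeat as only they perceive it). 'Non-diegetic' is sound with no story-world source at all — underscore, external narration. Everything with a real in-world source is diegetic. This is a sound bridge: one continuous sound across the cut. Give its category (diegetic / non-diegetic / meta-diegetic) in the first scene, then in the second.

Scene one: the music exists only inside Jovan's mind; Niko can't hear it → meta-diegetic.
Scene two: it's detached from Jovan entirely and plays over unrelated images with no in-world source — conventional underscore → non-diegetic.

meta-diegetic, non-diegetic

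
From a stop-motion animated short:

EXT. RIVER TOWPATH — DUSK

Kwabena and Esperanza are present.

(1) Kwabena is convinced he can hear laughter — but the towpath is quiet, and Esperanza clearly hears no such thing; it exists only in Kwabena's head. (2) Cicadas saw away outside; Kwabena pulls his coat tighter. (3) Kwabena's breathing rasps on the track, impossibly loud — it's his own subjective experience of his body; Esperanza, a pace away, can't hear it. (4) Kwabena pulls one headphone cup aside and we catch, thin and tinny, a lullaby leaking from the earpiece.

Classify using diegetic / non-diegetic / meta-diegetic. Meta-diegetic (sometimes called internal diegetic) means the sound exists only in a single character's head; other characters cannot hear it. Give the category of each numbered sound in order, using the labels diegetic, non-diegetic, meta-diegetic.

Sound (1): subjective to Kwabena: the towpath is silent and Esperanza hears nothing, so meta-diegetic.
Sound (2): it's the actual ambient sound of the location, so diegetic.
(3) is meta-diegetic: point-of-audition from inside Kwabena's body; not a sound in the room.
(4) the earpiece is a real device on Kwabena's head — source music → diegetic.

meta-diegetic, diegetic, meta-diegetic, diegetic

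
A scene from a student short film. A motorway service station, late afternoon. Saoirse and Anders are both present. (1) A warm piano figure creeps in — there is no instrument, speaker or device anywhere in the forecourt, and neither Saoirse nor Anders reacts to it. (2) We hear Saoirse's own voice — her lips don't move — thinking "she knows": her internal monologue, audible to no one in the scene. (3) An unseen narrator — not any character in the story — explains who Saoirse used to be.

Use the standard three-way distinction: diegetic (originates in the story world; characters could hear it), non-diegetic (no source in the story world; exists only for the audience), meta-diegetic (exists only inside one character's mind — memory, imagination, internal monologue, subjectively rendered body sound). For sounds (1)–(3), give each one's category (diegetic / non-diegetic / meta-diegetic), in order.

non-diegetic, meta-diegetic, non-diegetic

(1) is non-diegetic: score with no on-screen or off-screen source; it exists for the audience alone.
Sound (2): Saoirse's thought-voice: a private mental sound no other character can hear, so meta-diegetic.
Sound (3): external voice-over — not a character, not heard by anyone in the scene, so non-diegetic.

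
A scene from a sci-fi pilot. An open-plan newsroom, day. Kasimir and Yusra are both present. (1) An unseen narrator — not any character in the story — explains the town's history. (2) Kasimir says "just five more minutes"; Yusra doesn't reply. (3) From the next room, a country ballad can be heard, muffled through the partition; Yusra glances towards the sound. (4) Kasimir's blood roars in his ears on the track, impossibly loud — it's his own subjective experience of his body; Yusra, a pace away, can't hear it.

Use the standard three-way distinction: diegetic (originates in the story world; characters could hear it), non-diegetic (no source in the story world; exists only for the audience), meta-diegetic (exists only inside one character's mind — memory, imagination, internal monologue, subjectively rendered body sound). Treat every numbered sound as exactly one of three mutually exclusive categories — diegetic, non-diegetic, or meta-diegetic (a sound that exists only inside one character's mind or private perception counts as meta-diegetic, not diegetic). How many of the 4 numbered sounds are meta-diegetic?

Sound (1): external voice-over — not a character, not heard by anyone in the scene, so non-diegetic.
Sound (2): Kasimir is a character speaking aloud in the scene, so diegetic.
(3) is diegetic: it's coming from the next room — a location within the story world — and Yusra reacts.
(4) a subjective body sound — Kasimir's private perception, inaudible to Yusra → meta-diegetic.
Meta-diegetic: (4) — that's 1.

1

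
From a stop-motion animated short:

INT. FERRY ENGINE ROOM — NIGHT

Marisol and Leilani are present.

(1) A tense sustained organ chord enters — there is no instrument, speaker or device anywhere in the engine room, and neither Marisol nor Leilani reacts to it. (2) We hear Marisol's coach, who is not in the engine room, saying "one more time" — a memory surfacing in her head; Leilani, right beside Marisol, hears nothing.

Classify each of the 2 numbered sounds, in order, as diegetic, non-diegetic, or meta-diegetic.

(1) is non-diegetic: it has no source in the story world and no character can hear it — it's underscore.
(2) is meta-diegetic: it's Marisol's recollection rendered as sound; the other character can't hear it.

non-diegetic, meta-diegetic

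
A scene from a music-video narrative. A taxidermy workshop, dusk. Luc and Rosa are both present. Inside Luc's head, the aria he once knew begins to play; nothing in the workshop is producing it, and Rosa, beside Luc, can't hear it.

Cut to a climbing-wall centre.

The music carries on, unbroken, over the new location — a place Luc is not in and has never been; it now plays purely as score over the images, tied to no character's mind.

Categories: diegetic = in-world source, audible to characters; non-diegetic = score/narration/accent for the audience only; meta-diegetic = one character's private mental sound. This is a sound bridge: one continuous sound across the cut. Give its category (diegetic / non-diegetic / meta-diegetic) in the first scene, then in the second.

meta-diegetic, non-diegetic

Scene one: the music exists only inside Luc's mind; Rosa can't hear it → meta-diegetic.
Scene two: it's detached from Luc entirely and plays over unrelated images with no in-world source — conventional underscore → non-diegetic.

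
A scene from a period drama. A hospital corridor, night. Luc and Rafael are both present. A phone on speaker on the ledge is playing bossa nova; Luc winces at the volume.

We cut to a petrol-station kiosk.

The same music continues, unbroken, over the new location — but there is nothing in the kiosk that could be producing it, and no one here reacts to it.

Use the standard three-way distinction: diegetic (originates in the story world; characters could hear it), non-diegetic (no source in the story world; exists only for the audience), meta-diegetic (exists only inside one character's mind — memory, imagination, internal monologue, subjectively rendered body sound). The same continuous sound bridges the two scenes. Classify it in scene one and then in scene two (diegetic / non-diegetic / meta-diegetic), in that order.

Scene one: a phone on speaker is an on-screen source and Luc reacts to it → diegetic.
Scene two: there is no source in the kiosk and no one hears it — it's now underscore → non-diegetic.

diegetic, non-diegetic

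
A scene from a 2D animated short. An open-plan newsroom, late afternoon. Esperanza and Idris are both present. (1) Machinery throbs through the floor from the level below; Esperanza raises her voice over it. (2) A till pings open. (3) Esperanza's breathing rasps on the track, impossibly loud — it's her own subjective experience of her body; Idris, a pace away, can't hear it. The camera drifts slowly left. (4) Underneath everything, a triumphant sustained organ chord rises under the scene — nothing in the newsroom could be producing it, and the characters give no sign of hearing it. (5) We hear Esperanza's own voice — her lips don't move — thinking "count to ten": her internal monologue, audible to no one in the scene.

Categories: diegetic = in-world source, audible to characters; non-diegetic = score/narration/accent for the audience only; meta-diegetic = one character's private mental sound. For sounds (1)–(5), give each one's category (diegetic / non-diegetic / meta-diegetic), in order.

Sound (1): it's the actual ambient sound of the location, so diegetic.
Sound (2): an in-world source (a till); characters could hear it, so diegetic.
(3) is meta-diegetic: a subjective body sound — Esperanza's private perception, inaudible to Idris.
(4) score with no on-screen or off-screen source; it exists for the audience alone → non-diegetic.
(5) Esperanza's thought-voice: a private mental sound no other character can hear → meta-diegetic.

diegetic, diegetic, meta-diegetic, non-diegetic, meta-diegetic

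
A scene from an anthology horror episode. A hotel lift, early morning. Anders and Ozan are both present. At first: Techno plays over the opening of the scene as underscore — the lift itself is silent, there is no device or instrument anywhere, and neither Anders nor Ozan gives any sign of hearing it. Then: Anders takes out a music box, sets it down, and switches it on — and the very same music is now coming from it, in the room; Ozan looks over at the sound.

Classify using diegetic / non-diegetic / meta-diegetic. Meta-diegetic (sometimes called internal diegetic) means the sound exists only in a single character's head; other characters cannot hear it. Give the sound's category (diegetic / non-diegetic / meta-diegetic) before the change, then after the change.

Before the change: no in-world source exists and no character can hear it — underscore → non-diegetic.
After the change: a music box is now a real source in the story world and the characters hear it → diegetic.

non-diegetic, diegetic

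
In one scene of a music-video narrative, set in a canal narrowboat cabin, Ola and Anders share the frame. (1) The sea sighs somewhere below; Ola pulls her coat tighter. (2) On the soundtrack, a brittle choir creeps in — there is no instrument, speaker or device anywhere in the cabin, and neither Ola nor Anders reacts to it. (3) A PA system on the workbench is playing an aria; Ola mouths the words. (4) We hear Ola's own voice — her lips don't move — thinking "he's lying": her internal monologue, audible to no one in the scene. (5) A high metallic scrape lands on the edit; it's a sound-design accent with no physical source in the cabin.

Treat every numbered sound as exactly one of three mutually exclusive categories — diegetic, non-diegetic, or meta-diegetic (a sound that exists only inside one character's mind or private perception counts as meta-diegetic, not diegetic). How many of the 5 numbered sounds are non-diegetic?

(1) is diegetic: ambient/room sound belonging to the story's physical space.
(2) nothing in the cabin produces it and the characters don't hear it — pure soundtrack → non-diegetic.
(3) is diegetic: source music from a PA system, which exists in the story world.
Sound (4): Ola's thought-voice: a private mental sound no other character can hear, so meta-diegetic.
(5) is non-diegetic: nothing in the scene produces it; it's an accent added for the audience.
Non-diegetic: (2), (5) — that's 2.

2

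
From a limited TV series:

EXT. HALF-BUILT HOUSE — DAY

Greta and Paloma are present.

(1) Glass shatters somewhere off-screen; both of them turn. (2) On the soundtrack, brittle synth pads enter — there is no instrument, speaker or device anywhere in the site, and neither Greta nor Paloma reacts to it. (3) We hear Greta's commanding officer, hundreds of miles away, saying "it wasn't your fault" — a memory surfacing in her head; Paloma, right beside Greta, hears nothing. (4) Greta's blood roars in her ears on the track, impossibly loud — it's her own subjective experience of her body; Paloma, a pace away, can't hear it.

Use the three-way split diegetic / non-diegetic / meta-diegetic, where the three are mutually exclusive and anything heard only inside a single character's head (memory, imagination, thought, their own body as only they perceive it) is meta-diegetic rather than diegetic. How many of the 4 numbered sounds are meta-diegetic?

2

(1) the sound comes from glass physically present in the location → diegetic.
Sound (2): nothing in the site produces it and the characters don't hear it — pure soundtrack, so non-diegetic.
(3) is meta-diegetic: a remembered line, private to Greta — not present in the room, not audible to Paloma.
Sound (4): point-of-audition from inside Greta's body; not a sound in the room, so meta-diegetic.
Meta-diegetic: (3), (4) — that's 2.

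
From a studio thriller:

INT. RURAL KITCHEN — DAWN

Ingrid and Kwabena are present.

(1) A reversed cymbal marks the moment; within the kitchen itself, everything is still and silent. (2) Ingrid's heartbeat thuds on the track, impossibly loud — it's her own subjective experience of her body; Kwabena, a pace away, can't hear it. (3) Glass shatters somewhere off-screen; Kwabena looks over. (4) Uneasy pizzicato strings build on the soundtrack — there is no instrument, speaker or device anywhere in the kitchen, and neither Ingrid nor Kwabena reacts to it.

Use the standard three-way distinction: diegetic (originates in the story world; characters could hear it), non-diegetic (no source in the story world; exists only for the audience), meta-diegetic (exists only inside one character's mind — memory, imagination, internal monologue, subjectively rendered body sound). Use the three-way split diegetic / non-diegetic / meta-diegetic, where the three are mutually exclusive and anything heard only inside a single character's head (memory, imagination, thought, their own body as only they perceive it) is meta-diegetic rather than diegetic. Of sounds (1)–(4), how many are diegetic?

(1) is non-diegetic: nothing in the scene produces it; it's an accent added for the audience.
(2) it's Ingrid's internal bodily sensation rendered as sound; only Ingrid 'hears' it → meta-diegetic.
(3) is diegetic: an in-world source (glass); characters could hear it.
(4) is non-diegetic: nothing in the kitchen produces it and the characters don't hear it — pure soundtrack.
So 1 of the 4 is diegetic: (3).

1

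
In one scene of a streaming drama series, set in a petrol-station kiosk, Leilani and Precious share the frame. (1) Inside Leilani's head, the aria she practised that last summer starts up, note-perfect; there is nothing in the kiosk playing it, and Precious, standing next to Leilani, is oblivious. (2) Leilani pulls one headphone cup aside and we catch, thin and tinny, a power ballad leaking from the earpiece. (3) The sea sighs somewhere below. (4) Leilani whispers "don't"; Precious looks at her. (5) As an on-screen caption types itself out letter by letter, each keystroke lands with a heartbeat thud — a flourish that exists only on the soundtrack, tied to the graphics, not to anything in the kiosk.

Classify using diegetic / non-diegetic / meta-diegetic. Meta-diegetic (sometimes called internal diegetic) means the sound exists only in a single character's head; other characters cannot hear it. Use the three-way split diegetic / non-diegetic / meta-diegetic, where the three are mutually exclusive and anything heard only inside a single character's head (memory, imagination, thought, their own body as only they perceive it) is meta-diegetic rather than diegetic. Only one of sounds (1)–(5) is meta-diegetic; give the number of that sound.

1

Sound (1): the music is a memory playing inside Leilani's mind alone; no real-world source, Precious can't hear it, so meta-diegetic.
(2) is diegetic: the earpiece is a real device on Leilani's head — source music.
(3) ambient/room sound belonging to the story's physical space → diegetic.
Sound (4): Leilani is a character speaking aloud in the scene, so diegetic.
(5) it accompanies on-screen graphics, not anything inside the story world → non-diegetic.
Only (1) is meta-diegetic.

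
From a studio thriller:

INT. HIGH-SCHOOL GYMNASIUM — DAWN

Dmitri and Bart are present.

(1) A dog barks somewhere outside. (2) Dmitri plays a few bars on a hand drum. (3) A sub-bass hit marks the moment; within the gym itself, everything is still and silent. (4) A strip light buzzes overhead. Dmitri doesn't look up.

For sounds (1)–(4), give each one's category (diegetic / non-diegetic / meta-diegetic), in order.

diegetic, diegetic, non-diegetic, diegetic

(1) is diegetic: a dog is a real object/event in the scene's world.
(2) the instrument and the performer are both in the scene → diegetic.
(3) nothing in the scene produces it; it's an accent added for the audience → non-diegetic.
(4) is diegetic: it's the actual ambient sound of the location.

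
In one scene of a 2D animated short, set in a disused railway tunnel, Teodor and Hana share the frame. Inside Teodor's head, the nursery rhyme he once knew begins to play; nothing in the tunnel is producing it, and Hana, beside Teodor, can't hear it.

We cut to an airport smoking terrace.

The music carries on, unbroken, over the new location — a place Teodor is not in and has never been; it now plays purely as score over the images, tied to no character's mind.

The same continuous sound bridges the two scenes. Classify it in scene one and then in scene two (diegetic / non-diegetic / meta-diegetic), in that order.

meta-diegetic, non-diegetic

Scene one: the music exists only inside Teodor's mind; Hana can't hear it → meta-diegetic.
Scene two: it's detached from Teodor entirely and plays over unrelated images with no in-world source — conventional underscore → non-diegetic.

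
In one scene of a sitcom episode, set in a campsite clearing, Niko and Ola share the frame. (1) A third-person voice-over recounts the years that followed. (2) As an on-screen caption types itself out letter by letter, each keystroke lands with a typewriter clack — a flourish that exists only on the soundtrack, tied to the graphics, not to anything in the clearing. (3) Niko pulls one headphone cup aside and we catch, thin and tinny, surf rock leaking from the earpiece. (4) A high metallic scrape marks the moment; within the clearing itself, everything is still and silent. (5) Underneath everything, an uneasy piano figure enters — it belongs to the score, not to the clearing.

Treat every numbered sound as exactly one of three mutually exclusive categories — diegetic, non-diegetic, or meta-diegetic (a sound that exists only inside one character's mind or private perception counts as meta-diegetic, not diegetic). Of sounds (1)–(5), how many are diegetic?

Sound (1): the narrator exists outside the story world, addressing only the audience, so non-diegetic.
(2) it accompanies on-screen graphics, not anything inside the story world → non-diegetic.
(3) the headphones are an on-screen source → diegetic.
Sound (4): it's a sound-design accent with no in-world source; no one in the scene can hear it, so non-diegetic.
(5) score with no on-screen or off-screen source; it exists for the audience alone → non-diegetic.
Diegetic: (3) — that's 1.

1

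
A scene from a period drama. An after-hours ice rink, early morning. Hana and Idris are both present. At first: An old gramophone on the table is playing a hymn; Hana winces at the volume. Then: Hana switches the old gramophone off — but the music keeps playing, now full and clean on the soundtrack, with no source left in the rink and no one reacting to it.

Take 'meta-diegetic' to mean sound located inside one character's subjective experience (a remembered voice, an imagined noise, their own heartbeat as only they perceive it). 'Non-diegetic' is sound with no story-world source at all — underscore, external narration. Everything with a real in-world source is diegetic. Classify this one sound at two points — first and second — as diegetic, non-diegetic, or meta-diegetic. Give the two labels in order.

First: an old gramophone is a real in-scene source and Hana reacts to it → diegetic.
Second: there is no longer any in-world source and no one can hear it — it has become underscore → non-diegetic.

diegetic, non-diegetic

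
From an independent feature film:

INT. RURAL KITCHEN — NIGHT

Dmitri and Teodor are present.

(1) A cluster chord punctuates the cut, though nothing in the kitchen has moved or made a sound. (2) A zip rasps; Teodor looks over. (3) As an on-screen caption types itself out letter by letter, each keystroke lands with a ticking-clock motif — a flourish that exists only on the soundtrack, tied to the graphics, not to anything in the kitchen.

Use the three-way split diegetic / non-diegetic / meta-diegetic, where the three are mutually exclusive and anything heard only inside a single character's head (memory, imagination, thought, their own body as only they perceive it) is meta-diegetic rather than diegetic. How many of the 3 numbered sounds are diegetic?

(1) is non-diegetic: nothing in the scene produces it; it's an accent added for the audience.
(2) is diegetic: a zip is a real object/event in the scene's world.
Sound (3): the caption isn't part of the story world, so neither is the sound tied to it, so non-diegetic.
So 1 of the 3 is diegetic: (2).

1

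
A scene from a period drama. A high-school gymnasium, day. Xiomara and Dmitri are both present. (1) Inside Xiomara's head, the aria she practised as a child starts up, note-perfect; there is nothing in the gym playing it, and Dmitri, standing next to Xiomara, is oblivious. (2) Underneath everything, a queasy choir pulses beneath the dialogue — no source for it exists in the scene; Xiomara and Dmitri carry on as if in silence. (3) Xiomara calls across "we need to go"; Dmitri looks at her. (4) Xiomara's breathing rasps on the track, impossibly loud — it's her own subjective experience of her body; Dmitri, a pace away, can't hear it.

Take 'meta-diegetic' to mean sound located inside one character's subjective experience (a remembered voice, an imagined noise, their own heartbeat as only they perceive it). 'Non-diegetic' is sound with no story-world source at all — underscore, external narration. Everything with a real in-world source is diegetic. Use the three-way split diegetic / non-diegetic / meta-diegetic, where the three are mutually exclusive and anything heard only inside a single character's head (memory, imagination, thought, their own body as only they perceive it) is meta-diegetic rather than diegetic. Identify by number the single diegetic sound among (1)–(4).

(1) is meta-diegetic: remembered music, private to Xiomara — Dmitri is oblivious because it isn't in the room.
Sound (2): it has no source in the story world and no character can hear it — it's underscore, so non-diegetic.
(3) on-screen dialogue — Xiomara speaks and Dmitri is there to hear → diegetic.
(4) is meta-diegetic: point-of-audition from inside Xiomara's body; not a sound in the room.
Only (3) is diegetic.

3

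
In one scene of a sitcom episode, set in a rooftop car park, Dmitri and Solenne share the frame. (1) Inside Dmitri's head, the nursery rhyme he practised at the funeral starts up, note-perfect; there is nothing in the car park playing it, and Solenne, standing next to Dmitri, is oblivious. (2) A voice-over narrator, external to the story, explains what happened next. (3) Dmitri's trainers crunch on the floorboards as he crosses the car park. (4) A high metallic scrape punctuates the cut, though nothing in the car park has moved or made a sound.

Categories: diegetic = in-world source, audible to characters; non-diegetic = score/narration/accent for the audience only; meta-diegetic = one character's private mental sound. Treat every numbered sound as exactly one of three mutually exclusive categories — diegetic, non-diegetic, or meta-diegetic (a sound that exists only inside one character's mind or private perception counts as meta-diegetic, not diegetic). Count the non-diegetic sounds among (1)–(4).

(1) is meta-diegetic: the music is a memory playing inside Dmitri's mind alone; no real-world source, Solenne can't hear it.
(2) is non-diegetic: external voice-over — not a character, not heard by anyone in the scene.
Sound (3): Dmitri's footsteps are produced in the story world, so diegetic.
Sound (4): it's a sound-design accent with no in-world source; no one in the scene can hear it, so non-diegetic.
Non-diegetic: (2), (4) — that's 2.

2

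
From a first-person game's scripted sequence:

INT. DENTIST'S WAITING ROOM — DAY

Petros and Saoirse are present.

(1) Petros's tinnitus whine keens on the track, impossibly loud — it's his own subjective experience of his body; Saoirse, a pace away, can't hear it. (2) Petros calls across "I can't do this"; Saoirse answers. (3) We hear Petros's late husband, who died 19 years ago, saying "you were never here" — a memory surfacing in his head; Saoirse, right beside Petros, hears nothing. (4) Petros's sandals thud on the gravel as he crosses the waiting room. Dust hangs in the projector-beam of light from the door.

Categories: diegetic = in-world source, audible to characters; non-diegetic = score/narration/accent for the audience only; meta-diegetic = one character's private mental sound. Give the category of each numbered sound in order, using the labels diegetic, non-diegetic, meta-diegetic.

meta-diegetic, diegetic, meta-diegetic, diegetic

(1) point-of-audition from inside Petros's body; not a sound in the room → meta-diegetic.
(2) spoken by a character present in the story world → diegetic.
(3) is meta-diegetic: it's Petros's recollection rendered as sound; the other character can't hear it.
(4) a character's body making contact with the set — an in-world sound → diegetic.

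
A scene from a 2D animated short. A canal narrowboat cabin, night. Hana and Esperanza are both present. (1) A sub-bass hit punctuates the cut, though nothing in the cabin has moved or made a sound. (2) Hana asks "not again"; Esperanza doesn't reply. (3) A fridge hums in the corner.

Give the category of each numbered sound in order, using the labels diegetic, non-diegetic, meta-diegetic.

non-diegetic, diegetic, diegetic

(1) is non-diegetic: an editorial stinger — it belongs to the cut, not the story world.
(2) is diegetic: Hana is a character speaking aloud in the scene.
Sound (3): ambient/room sound belonging to the story's physical space, so diegetic.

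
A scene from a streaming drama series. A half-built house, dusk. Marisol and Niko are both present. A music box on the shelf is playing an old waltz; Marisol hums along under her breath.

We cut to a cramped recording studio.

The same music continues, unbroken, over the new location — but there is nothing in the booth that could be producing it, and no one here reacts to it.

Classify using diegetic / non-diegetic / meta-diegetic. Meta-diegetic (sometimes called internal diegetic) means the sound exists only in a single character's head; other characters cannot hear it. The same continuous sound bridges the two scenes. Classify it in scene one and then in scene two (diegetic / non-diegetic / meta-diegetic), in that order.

diegetic, non-diegetic

Scene one: a music box is an on-screen source and Marisol reacts to it → diegetic.
Scene two: there is no source in the booth and no one hears it — it's now underscore → non-diegetic.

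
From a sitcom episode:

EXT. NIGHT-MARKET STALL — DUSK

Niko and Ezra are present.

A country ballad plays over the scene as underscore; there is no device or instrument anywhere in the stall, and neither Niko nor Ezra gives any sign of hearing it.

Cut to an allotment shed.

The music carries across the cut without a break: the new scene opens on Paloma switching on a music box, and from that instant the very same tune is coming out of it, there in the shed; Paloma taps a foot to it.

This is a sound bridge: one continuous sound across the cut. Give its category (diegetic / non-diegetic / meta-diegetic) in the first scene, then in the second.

non-diegetic, diegetic

Scene one: there's no in-world source anywhere and no character hears it — underscore for the audience only → non-diegetic.
Scene two: once Paloma turns on a music box, the music has a real source in the story world and Paloma reacts to it → diegetic.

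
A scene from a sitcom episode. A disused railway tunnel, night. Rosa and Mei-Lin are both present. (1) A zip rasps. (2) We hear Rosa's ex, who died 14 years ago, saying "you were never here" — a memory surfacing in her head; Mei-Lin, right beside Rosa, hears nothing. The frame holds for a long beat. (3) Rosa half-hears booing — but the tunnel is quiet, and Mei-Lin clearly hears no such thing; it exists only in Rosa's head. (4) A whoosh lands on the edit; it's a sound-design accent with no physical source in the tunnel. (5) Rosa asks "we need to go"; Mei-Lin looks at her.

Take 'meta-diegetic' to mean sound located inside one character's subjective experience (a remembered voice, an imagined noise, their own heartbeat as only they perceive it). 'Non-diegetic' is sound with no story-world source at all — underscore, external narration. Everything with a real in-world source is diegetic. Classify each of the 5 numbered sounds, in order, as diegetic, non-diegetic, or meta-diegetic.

diegetic, meta-diegetic, meta-diegetic, non-diegetic, diegetic

Sound (1): the sound comes from a zip physically present in the location, so diegetic.
(2) is meta-diegetic: the voice is a memory playing only inside Rosa's mind; Mei-Lin can't hear it.
Sound (3): subjective to Rosa: the tunnel is silent and Mei-Lin hears nothing, so meta-diegetic.
(4) an editorial stinger — it belongs to the cut, not the story world → non-diegetic.
Sound (5): on-screen dialogue — Rosa speaks and Mei-Lin is there to hear, so diegetic.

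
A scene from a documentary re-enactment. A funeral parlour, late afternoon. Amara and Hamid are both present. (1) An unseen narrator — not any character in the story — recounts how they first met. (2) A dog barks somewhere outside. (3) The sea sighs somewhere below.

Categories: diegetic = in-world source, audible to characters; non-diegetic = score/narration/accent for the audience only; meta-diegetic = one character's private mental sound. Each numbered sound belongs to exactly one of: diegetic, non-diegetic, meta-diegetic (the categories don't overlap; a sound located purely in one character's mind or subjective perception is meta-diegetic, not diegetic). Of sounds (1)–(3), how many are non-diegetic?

1

(1) is non-diegetic: external voice-over — not a character, not heard by anyone in the scene.
(2) an in-world source (a dog); characters could hear it → diegetic.
(3) it's the actual ambient sound of the location → diegetic.
So 1 of the 3 is non-diegetic: (1).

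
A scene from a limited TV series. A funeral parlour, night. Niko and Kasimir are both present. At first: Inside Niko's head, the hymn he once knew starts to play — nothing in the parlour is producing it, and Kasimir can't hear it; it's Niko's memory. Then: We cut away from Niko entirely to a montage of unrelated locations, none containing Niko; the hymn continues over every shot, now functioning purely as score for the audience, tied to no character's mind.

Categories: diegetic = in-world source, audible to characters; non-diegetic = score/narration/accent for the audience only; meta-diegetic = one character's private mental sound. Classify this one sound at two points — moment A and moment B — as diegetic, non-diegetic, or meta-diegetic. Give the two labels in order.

meta-diegetic, non-diegetic

Moment A: the music lives inside Niko's mind alone; Kasimir can't hear it → meta-diegetic.
Moment B: once it plays over shots Niko isn't in, detached from any character's subjectivity, it's conventional underscore → non-diegetic.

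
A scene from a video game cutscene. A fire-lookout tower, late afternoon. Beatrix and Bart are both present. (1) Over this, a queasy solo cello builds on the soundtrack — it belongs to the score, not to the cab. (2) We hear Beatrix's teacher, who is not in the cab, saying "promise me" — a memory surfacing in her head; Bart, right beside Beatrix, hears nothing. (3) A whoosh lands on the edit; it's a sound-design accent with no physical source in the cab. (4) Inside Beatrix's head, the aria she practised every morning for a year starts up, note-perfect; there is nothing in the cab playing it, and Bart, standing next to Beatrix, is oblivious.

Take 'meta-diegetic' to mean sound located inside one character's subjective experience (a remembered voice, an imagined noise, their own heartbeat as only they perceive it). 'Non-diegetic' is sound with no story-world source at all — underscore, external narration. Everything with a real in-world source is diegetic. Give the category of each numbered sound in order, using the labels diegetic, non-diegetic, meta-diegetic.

non-diegetic, meta-diegetic, non-diegetic, meta-diegetic

Sound (1): nothing in the cab produces it and the characters don't hear it — pure soundtrack, so non-diegetic.
(2) is meta-diegetic: it's Beatrix's recollection rendered as sound; the other character can't hear it.
Sound (3): nothing in the scene produces it; it's an accent added for the audience, so non-diegetic.
(4) it lives in Beatrix's subjectivity, not in the cab → meta-diegetic.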